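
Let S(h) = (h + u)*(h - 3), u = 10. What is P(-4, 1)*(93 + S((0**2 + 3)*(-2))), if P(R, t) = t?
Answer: 57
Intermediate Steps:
S(h) = (-3 + h)*(10 + h) (S(h) = (h + 10)*(h - 3) = (10 + h)*(-3 + h) = (-3 + h)*(10 + h))
P(-4, 1)*(93 + S((0**2 + 3)*(-2))) = 1*(93 + (-30 + ((0**2 + 3)*(-2))**2 + 7*((0**2 + 3)*(-2)))) = 1*(93 + (-30 + ((0 + 3)*(-2))**2 + 7*((0 + 3)*(-2)))) = 1*(93 + (-30 + (3*(-2))**2 + 7*(3*(-2)))) = 1*(93 + (-30 + (-6)**2 + 7*(-6))) = 1*(93 + (-30 + 36 - 42)) = 1*(93 - 36) = 1*57 = 57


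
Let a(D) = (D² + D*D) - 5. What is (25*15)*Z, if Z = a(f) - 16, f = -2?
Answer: -4875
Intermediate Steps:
a(D) = -5 + 2*D² (a(D) = (D² + D²) - 5 = 2*D² - 5 = -5 + 2*D²)
Z = -13 (Z = (-5 + 2*(-2)²) - 16 = (-5 + 2*4) - 16 = (-5 + 8) - 16 = 3 - 16 = -13)
(25*15)*Z = (25*15)*(-13) = 375*(-13) = -4875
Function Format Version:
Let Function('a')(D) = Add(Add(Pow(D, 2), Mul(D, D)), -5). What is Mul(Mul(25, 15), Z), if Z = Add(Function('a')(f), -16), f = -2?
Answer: -4875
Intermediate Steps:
Function('a')(D) = Add(-5, Mul(2, Pow(D, 2))) (Function('a')(D) = Add(Add(Pow(D, 2), Pow(D, 2)), -5) = Add(Mul(2, Pow(D, 2)), -5) = Add(-5, Mul(2, Pow(D, 2))))
Z = -13 (Z = Add(Add(-5, Mul(2, Pow(-2, 2))), -16) = Add(Add(-5, Mul(2, 4)), -16) = Add(Add(-5, 8), -16) = Add(3, -16) = -13)
Mul(Mul(25, 15), Z) = Mul(Mul(25, 15), -13) = Mul(375, -13) = -4875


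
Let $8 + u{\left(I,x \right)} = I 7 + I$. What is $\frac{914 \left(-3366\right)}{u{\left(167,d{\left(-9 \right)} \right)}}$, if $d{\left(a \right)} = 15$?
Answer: $- \frac{769131}{332} \approx -2316.7$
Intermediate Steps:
$u{\left(I,x \right)} = -8 + 8 I$ ($u{\left(I,x \right)} = -8 + \left(I 7 + I\right) = -8 + \left(7 I + I\right) = -8 + 8 I$)
$\frac{914 \left(-3366\right)}{u{\left(167,d{\left(-9 \right)} \right)}} = \frac{914 \left(-3366\right)}{-8 + 8 \cdot 167} = - \frac{3076524}{-8 + 1336} = - \frac{3076524}{1328} = \left(-3076524\right) \frac{1}{1328} = - \frac{769131}{332}$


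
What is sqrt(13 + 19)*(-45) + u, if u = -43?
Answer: -43 - 180*sqrt(2) ≈ -297.56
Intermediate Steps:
sqrt(13 + 19)*(-45) + u = sqrt(13 + 19)*(-45) - 43 = sqrt(32)*(-45) - 43 = (4*sqrt(2))*(-45) - 43 = -180*sqrt(2) - 43 = -43 - 180*sqrt(2)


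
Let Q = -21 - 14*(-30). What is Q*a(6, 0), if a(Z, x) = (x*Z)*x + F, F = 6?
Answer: 2394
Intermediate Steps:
a(Z, x) = 6 + Z*x² (a(Z, x) = (x*Z)*x + 6 = (Z*x)*x + 6 = Z*x² + 6 = 6 + Z*x²)
Q = 399 (Q = -21 + 420 = 399)
Q*a(6, 0) = 399*(6 + 6*0²) = 399*(6 + 6*0) = 399*(6 + 0) = 399*6 = 2394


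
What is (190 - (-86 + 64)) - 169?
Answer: 43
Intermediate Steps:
(190 - (-86 + 64)) - 169 = (190 - 1*(-22)) - 169 = (190 + 22) - 169 = 212 - 169 = 43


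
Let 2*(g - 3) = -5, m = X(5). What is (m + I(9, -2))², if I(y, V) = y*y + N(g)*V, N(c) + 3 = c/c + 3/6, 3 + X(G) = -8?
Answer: 5329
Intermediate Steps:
X(G) = -11 (X(G) = -3 - 8 = -11)
m = -11
g = ½ (g = 3 + (½)*(-5) = 3 - 5/2 = ½ ≈ 0.50000)
N(c) = -3/2 (N(c) = -3 + (c/c + 3/6) = -3 + (1 + 3*(⅙)) = -3 + (1 + ½) = -3 + 3/2 = -3/2)
I(y, V) = y² - 3*V/2 (I(y, V) = y*y - 3*V/2 = y² - 3*V/2)
(m + I(9, -2))² = (-11 + (9² - 3/2*(-2)))² = (-11 + (81 + 3))² = (-11 + 84)² = 73² = 5329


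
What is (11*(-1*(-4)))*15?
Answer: 660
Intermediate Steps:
(11*(-1*(-4)))*15 = (11*4)*15 = 44*15 = 660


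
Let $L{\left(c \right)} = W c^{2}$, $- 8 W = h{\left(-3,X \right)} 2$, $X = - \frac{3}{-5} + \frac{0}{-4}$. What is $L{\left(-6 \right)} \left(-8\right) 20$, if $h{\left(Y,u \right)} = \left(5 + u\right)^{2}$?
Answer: $\frac{225792}{5} \approx 45158.0$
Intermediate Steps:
$X = \frac{3}{5}$ ($X = \left(-3\right) \left(- \frac{1}{5}\right) + 0 \left(- \frac{1}{4}\right) = \frac{3}{5} + 0 = \frac{3}{5} \approx 0.6$)
$W = - \frac{196}{25}$ ($W = - \frac{\left(5 + \frac{3}{5}\right)^{2} \cdot 2}{8} = - \frac{\left(\frac{28}{5}\right)^{2} \cdot 2}{8} = - \frac{\frac{784}{25} \cdot 2}{8} = \left(- \frac{1}{8}\right) \frac{1568}{25} = - \frac{196}{25} \approx -7.84$)
$L{\left(c \right)} = - \frac{196 c^{2}}{25}$
$L{\left(-6 \right)} \left(-8\right) 20 = - \frac{196 \left(-6\right)^{2}}{25} \left(-8\right) 20 = \left(- \frac{196}{25}\right) 36 \left(-8\right) 20 = \left(- \frac{7056}{25}\right) \left(-8\right) 20 = \frac{56448}{25} \cdot 20 = \frac{225792}{5}$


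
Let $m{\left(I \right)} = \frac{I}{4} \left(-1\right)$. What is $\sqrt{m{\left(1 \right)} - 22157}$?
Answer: $\frac{i \sqrt{88629}}{2} \approx 148.85 i$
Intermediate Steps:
$m{\left(I \right)} = - \frac{I}{4}$ ($m{\left(I \right)} = I \frac{1}{4} \left(-1\right) = \frac{I}{4} \left(-1\right) = - \frac{I}{4}$)
$\sqrt{m{\left(1 \right)} - 22157} = \sqrt{\left(- \frac{1}{4}\right) 1 - 22157} = \sqrt{- \frac{1}{4} - 22157} = \sqrt{- \frac{88629}{4}} = \frac{i \sqrt{88629}}{2}$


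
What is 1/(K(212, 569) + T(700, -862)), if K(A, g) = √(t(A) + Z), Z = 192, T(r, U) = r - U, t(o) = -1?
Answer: 1562/2439653 - √191/2439653 ≈ 0.00063459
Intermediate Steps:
K(A, g) = √191 (K(A, g) = √(-1 + 192) = √191)
1/(K(212, 569) + T(700, -862)) = 1/(√191 + (700 - 1*(-862))) = 1/(√191 + (700 + 862)) = 1/(√191 + 1562) = 1/(1562 + √191)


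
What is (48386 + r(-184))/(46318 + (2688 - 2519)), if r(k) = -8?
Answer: 48378/46487 ≈ 1.0407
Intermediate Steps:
(48386 + r(-184))/(46318 + (2688 - 2519)) = (48386 - 8)/(46318 + (2688 - 2519)) = 48378/(46318 + 169) = 48378/46487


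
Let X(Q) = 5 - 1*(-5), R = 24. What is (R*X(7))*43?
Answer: 10320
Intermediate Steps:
X(Q) = 10 (X(Q) = 5 + 5 = 10)
(R*X(7))*43 = (24*10)*43 = 240*43 = 10320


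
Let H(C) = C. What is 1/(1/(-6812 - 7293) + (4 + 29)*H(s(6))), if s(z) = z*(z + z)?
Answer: 14105/33513479 ≈ 0.00042088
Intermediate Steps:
s(z) = 2*z² (s(z) = z*(2*z) = 2*z²)
1/(1/(-6812 - 7293) + (4 + 29)*H(s(6))) = 1/(1/(-6812 - 7293) + (4 + 29)*(2*6²)) = 1/(1/(-14105) + 33*(2*36)) = 1/(-1/14105 + 33*72) = 1/(-1/14105 + 2376) = 1/(33513479/14105) = 14105/33513479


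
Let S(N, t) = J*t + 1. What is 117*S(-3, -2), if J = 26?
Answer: -5967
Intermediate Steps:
S(N, t) = 1 + 26*t (S(N, t) = 26*t + 1 = 1 + 26*t)
117*S(-3, -2) = 117*(1 + 26*(-2)) = 117*(1 - 52) = 117*(-51) = -5967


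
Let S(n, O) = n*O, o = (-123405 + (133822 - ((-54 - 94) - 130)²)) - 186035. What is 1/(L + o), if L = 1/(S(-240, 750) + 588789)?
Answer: -408789/103383555677 ≈ -3.9541e-6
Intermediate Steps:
o = -252902 (o = (-123405 + (133822 - (-148 - 130)²)) - 186035 = (-123405 + (133822 - 1*(-278)²)) - 186035 = (-123405 + (133822 - 1*77284)) - 186035 = (-123405 + (133822 - 77284)) - 186035 = (-123405 + 56538) - 186035 = -66867 - 186035 = -252902)
S(n, O) = O*n
L = 1/408789 (L = 1/(750*(-240) + 588789) = 1/(-180000 + 588789) = 1/408789 ≈ 2.4462e-6)
1/(L + o) = 1/(1/408789 - 252902) = 1/(-103383555677/408789) = -408789/103383555677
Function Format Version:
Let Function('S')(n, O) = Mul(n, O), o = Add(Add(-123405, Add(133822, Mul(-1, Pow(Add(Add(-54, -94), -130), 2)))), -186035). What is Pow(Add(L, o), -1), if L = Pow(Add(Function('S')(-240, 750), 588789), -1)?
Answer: Rational(-408789, 103383555677) ≈ -3.9541e-6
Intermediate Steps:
o = -252902 (o = Add(Add(-123405, Add(133822, Mul(-1, Pow(Add(-148, -130), 2)))), -186035) = Add(Add(-123405, Add(133822, Mul(-1, Pow(-278, 2)))), -186035) = Add(Add(-123405, Add(133822, Mul(-1, 77284))), -186035) = Add(Add(-123405, Add(133822, -77284)), -186035) = Add(Add(-123405, 56538), -186035) = Add(-66867, -186035) = -252902)
Function('S')(n, O) = Mul(O, n)
L = Rational(1, 408789) (L = Pow(Add(Mul(750, -240), 588789), -1) = Pow(Add(-180000, 588789), -1) = Pow(408789, -1) = Rational(1, 408789) ≈ 2.4462e-6)
Pow(Add(L, o), -1) = Pow(Add(Rational(1, 408789), -252902), -1) = Pow(Rational(-103383555677, 408789), -1) = Rational(-408789, 103383555677)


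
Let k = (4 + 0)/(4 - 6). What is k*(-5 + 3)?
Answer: 4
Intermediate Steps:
k = -2 (k = 4/(-2) = 4*(-½) = -2)
k*(-5 + 3) = -2*(-5 + 3) = -2*(-2) = 4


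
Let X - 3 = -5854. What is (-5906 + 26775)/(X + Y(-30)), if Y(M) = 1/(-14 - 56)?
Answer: -1460830/409571 ≈ -3.5667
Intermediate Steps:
X = -5851 (X = 3 - 5854 = -5851)
Y(M) = -1/70 (Y(M) = 1/(-70) = -1/70)
(-5906 + 26775)/(X + Y(-30)) = (-5906 + 26775)/(-5851 - 1/70) = 20869/(-409571/70) = 20869*(-70/409571) = -1460830/409571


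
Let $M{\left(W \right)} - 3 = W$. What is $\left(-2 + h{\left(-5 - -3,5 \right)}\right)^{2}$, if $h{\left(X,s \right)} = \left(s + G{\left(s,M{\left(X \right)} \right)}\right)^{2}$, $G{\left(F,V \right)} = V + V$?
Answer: $2209$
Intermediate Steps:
$M{\left(W \right)} = 3 + W$
$G{\left(F,V \right)} = 2 V$
$h{\left(X,s \right)} = \left(6 + s + 2 X\right)^{2}$ ($h{\left(X,s \right)} = \left(s + 2 \left(3 + X\right)\right)^{2} = \left(s + \left(6 + 2 X\right)\right)^{2} = \left(6 + s + 2 X\right)^{2}$)
$\left(-2 + h{\left(-5 - -3,5 \right)}\right)^{2} = \left(-2 + \left(6 + 5 + 2 \left(-5 - -3\right)\right)^{2}\right)^{2} = \left(-2 + \left(6 + 5 + 2 \left(-5 + 3\right)\right)^{2}\right)^{2} = \left(-2 + \left(6 + 5 + 2 \left(-2\right)\right)^{2}\right)^{2} = \left(-2 + \left(6 + 5 - 4\right)^{2}\right)^{2} = \left(-2 + 7^{2}\right)^{2} = \left(-2 + 49\right)^{2} = 47^{2} = 2209$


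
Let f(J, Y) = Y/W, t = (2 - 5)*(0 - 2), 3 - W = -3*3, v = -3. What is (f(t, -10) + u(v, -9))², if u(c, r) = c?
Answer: 529/36 ≈ 14.694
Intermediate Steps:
W = 12 (W = 3 - (-3)*3 = 3 - 1*(-9) = 3 + 9 = 12)
t = 6 (t = -3*(-2) = 6)
f(J, Y) = Y/12
(f(t, -10) + u(v, -9))² = ((1/12)*(-10) - 3)² = (-⅚ - 3)² = (-23/6)² = 529/36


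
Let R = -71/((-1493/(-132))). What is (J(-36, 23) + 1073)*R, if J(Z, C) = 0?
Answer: -10056156/1493 ≈ -6735.5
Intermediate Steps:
R = -9372/1493 (R = -71/((-1493*(-1/132))) = -71/1493/132 = -71*132/1493 = -9372/1493 ≈ -6.2773)
(J(-36, 23) + 1073)*R = (0 + 1073)*(-9372/1493) = 1073*(-9372/1493) = -10056156/1493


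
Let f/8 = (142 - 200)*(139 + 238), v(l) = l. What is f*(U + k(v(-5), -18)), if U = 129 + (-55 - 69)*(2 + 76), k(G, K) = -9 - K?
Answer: 1667763552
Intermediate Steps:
f = -174928 (f = 8*((142 - 200)*(139 + 238)) = 8*(-58*377) = 8*(-21866) = -174928)
U = -9543 (U = 129 - 124*78 = 129 - 9672 = -9543)
f*(U + k(v(-5), -18)) = -174928*(-9543 + (-9 - 1*(-18))) = -174928*(-9543 + (-9 + 18)) = -174928*(-9543 + 9) = -174928*(-9534) = 1667763552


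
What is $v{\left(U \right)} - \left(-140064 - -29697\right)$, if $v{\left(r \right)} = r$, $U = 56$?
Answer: $110423$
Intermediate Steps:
$v{\left(U \right)} - \left(-140064 - -29697\right) = 56 - \left(-140064 - -29697\right) = 56 - \left(-140064 + 29697\right) = 56 - -110367 = 56 + 110367 = 110423$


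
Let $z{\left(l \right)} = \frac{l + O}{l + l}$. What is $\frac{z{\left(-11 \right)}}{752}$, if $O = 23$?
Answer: $- \frac{3}{4136} \approx -0.00072534$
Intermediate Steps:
$z{\left(l \right)} = \frac{23 + l}{2 l}$ ($z{\left(l \right)} = \frac{l + 23}{l + l} = \frac{23 + l}{2 l}$)
$\frac{z{\left(-11 \right)}}{752} = \frac{\frac{1}{2} \frac{1}{-11} \left(23 - 11\right)}{752} = \frac{1}{2} \left(- \frac{1}{11}\right) 12 \cdot \frac{1}{752} = \left(- \frac{6}{11}\right) \frac{1}{752} = - \frac{3}{4136}$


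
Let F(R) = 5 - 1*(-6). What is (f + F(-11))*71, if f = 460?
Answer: 33441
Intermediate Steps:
F(R) = 11 (F(R) = 5 + 6 = 11)
(f + F(-11))*71 = (460 + 11)*71 = 471*71 = 33441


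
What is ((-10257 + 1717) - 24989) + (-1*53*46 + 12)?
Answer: -35955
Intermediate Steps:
((-10257 + 1717) - 24989) + (-1*53*46 + 12) = (-8540 - 24989) + (-53*46 + 12) = -33529 + (-2438 + 12) = -33529 - 2426 = -35955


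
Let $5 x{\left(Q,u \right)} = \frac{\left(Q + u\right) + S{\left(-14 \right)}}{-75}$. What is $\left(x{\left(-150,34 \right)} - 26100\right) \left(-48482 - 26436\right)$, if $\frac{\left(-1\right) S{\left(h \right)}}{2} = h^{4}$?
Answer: $\frac{727495134736}{375} \approx 1.94 \cdot 10^{9}$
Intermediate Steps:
$S{\left(h \right)} = - 2 h^{4}$
$x{\left(Q,u \right)} = \frac{76832}{375} - \frac{Q}{375} - \frac{u}{375}$ ($x{\left(Q,u \right)} = \frac{\left(\left(Q + u\right) - 2 \left(-14\right)^{4}\right) \frac{1}{-75}}{5} = \frac{\left(\left(Q + u\right) - 76832\right) \left(- \frac{1}{75}\right)}{5} = \frac{\left(-76832 + Q + u\right) \left(- \frac{1}{75}\right)}{5} = \frac{\frac{76832}{75} - \frac{Q}{75} - \frac{u}{75}}{5} = \frac{76832}{375} - \frac{Q}{375} - \frac{u}{375}$)
$\left(x{\left(-150,34 \right)} - 26100\right) \left(-48482 - 26436\right) = \left(\left(\frac{76832}{375} - - \frac{2}{5} - \frac{34}{375}\right) - 26100\right) \left(-48482 - 26436\right) = \left(\left(\frac{76832}{375} + \frac{2}{5} - \frac{34}{375}\right) - 26100\right) \left(-74918\right) = \left(\frac{76948}{375} - 26100\right) \left(-74918\right) = \left(- \frac{9710552}{375}\right) \left(-74918\right) = \frac{727495134736}{375}$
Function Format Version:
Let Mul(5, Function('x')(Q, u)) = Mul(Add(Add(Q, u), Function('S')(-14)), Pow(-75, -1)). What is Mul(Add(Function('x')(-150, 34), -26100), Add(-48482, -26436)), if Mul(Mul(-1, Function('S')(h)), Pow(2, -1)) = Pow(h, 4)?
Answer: Rational(727495134736, 375) ≈ 1.9400e+9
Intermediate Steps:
Function('S')(h) = Mul(-2, Pow(h, 4))
Function('x')(Q, u) = Add(Rational(76832, 375), Mul(Rational(-1, 375), Q), Mul(Rational(-1, 375), u)) (Function('x')(Q, u) = Mul(Rational(1, 5), Mul(Add(Add(Q, u), Mul(-2, Pow(-14, 4))), Pow(-75, -1))) = Mul(Rational(1, 5), Mul(Add(Add(Q, u), Mul(-2, 38416)), Rational(-1, 75))) = Mul(Rational(1, 5), Mul(Add(Add(Q, u), -76832), Rational(-1, 75))) = Mul(Rational(1, 5), Mul(Add(-76832, Q, u), Rational(-1, 75))) = Mul(Rational(1, 5), Add(Rational(76832, 75), Mul(Rational(-1, 75), Q), Mul(Rational(-1, 75), u))) = Add(Rational(76832, 375), Mul(Rational(-1, 375), Q), Mul(Rational(-1, 375), u)))
Mul(Add(Function('x')(-150, 34), -26100), Add(-48482, -26436)) = Mul(Add(Add(Rational(76832, 375), Mul(Rational(-1, 375), -150), Mul(Rational(-1, 375), 34)), -26100), Add(-48482, -26436)) = Mul(Add(Add(Rational(76832, 375), Rational(2, 5), Rational(-34, 375)), -26100), -74918) = Mul(Add(Rational(76948, 375), -26100), -74918) = Mul(Rational(-9710552, 375), -74918) = Rational(727495134736, 375)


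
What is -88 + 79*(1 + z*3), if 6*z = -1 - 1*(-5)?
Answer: 149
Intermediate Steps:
z = ⅔ (z = (-1 - 1*(-5))/6 = (-1 + 5)/6 = (⅙)*4 = ⅔ ≈ 0.66667)
-88 + 79*(1 + z*3) = -88 + 79*(1 + (⅔)*3) = -88 + 79*(1 + 2) = -88 + 79*3 = -88 + 237 = 149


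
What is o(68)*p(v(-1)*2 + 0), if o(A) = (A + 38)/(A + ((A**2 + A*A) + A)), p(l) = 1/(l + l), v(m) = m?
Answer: -53/18768 ≈ -0.0028240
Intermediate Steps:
p(l) = 1/(2*l)
o(A) = (38 + A)/(2*A + 2*A**2) (o(A) = (38 + A)/(A + ((A**2 + A**2) + A)) = (38 + A)/(A + (2*A**2 + A)) = (38 + A)/(A + (A + 2*A**2)) = (38 + A)/(2*A + 2*A**2))
o(68)*p(v(-1)*2 + 0) = ((1/2)*(38 + 68)/(68*(1 + 68)))*(1/(2*(-1*2 + 0))) = ((1/2)*(1/68)*106/69)*(1/(2*(-2 + 0))) = ((1/2)*(1/68)*(1/69)*106)*((1/2)/(-2)) = 53*((1/2)*(-1/2))/4692 = (53/4692)*(-1/4) = -53/18768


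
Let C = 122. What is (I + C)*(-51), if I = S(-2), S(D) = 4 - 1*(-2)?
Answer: -6528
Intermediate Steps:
S(D) = 6 (S(D) = 4 + 2 = 6)
I = 6
(I + C)*(-51) = (6 + 122)*(-51) = 128*(-51) = -6528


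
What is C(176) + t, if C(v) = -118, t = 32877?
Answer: 32759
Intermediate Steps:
C(176) + t = -118 + 32877 = 32759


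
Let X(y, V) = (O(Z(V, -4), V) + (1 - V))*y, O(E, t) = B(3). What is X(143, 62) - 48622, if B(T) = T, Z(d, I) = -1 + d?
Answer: -56916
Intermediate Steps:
O(E, t) = 3
X(y, V) = y*(4 - V) (X(y, V) = (3 + (1 - V))*y = (4 - V)*y = y*(4 - V))
X(143, 62) - 48622 = 143*(4 - 1*62) - 48622 = 143*(4 - 62) - 48622 = 143*(-58) - 48622 = -8294 - 48622 = -56916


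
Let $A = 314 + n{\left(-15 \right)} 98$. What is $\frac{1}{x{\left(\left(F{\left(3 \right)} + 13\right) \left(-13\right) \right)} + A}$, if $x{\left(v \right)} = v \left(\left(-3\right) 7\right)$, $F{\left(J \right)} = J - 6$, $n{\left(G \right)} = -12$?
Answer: $\frac{1}{1868} \approx 0.00053533$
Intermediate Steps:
$F{\left(J \right)} = -6 + J$ ($F{\left(J \right)} = J - 6 = -6 + J$)
$x{\left(v \right)} = - 21 v$ ($x{\left(v \right)} = v \left(-21\right) = - 21 v$)
$A = -862$ ($A = 314 - 1176 = -862$)
$\frac{1}{x{\left(\left(F{\left(3 \right)} + 13\right) \left(-13\right) \right)} + A} = \frac{1}{- 21 \left(\left(-6 + 3\right) + 13\right) \left(-13\right) - 862} = \frac{1}{- 21 \left(-3 + 13\right) \left(-13\right) - 862} = \frac{1}{- 21 \cdot 10 \left(-13\right) - 862} = \frac{1}{\left(-21\right) \left(-130\right) - 862} = \frac{1}{2730 - 862} = \frac{1}{1868}$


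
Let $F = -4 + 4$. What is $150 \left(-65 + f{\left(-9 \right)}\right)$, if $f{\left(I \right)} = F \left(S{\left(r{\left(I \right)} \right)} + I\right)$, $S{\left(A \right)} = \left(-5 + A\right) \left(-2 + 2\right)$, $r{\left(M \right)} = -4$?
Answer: $-9750$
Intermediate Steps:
$F = 0$
$S{\left(A \right)} = 0$ ($S{\left(A \right)} = \left(-5 + A\right) 0 = 0$)
$f{\left(I \right)} = 0$ ($f{\left(I \right)} = 0 \left(0 + I\right) = 0 I = 0$)
$150 \left(-65 + f{\left(-9 \right)}\right) = 150 \left(-65 + 0\right) = 150 \left(-65\right) = -9750$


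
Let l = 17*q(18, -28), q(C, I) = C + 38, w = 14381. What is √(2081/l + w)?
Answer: √3258884734/476 ≈ 119.93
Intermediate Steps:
q(C, I) = 38 + C
l = 952 (l = 17*(38 + 18) = 17*56 = 952)
√(2081/l + w) = √(2081/952 + 14381) = √(13692793/952) = √3258884734/476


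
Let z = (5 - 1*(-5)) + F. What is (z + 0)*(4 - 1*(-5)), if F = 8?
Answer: 162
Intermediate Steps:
z = 18 (z = (5 - 1*(-5)) + 8 = (5 + 5) + 8 = 10 + 8 = 18)
(z + 0)*(4 - 1*(-5)) = (18 + 0)*(4 - 1*(-5)) = 18*(4 + 5) = 18*9 = 162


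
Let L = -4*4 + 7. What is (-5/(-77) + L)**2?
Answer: 473344/5929 ≈ 79.835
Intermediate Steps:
L = -9 (L = -16 + 7 = -9)
(-5/(-77) + L)**2 = (-5/(-77) - 9)**2 = (-5*(-1/77) - 9)**2 = (5/77 - 9)**2 = (-688/77)**2 = 473344/5929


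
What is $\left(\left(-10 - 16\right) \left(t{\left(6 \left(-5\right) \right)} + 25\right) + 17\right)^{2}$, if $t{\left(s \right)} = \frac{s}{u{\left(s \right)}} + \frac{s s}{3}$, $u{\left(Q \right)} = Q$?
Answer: $71554681$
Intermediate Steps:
$t{\left(s \right)} = 1 + \frac{s^{2}}{3}$ ($t{\left(s \right)} = \frac{s}{s} + \frac{s s}{3} = 1 + s^{2} \cdot \frac{1}{3} = 1 + \frac{s^{2}}{3}$)
$\left(\left(-10 - 16\right) \left(t{\left(6 \left(-5\right) \right)} + 25\right) + 17\right)^{2} = \left(\left(-10 - 16\right) \left(\left(1 + \frac{\left(6 \left(-5\right)\right)^{2}}{3}\right) + 25\right) + 17\right)^{2} = \left(- 26 \left(\left(1 + \frac{\left(-30\right)^{2}}{3}\right) + 25\right) + 17\right)^{2} = \left(- 26 \left(\left(1 + \frac{1}{3} \cdot 900\right) + 25\right) + 17\right)^{2} = \left(- 26 \left(\left(1 + 300\right) + 25\right) + 17\right)^{2} = \left(- 26 \left(301 + 25\right) + 17\right)^{2} = \left(\left(-26\right) 326 + 17\right)^{2} = \left(-8476 + 17\right)^{2} = \left(-8459\right)^{2} = 71554681$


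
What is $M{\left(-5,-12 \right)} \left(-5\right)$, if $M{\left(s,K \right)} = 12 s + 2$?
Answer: $290$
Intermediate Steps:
$M{\left(s,K \right)} = 2 + 12 s$
$M{\left(-5,-12 \right)} \left(-5\right) = \left(2 + 12 \left(-5\right)\right) \left(-5\right) = \left(2 - 60\right) \left(-5\right) = \left(-58\right) \left(-5\right) = 290$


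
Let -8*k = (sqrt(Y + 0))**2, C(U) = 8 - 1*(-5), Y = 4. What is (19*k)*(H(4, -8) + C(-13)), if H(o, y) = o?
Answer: -323/2 ≈ -161.50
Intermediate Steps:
C(U) = 13 (C(U) = 8 + 5 = 13)
k = -1/2 (k = -(sqrt(4 + 0))**2/8 = -(sqrt(4))**2/8 = -1/8*2**2 = -1/8*4 = -1/2 ≈ -0.50000)
(19*k)*(H(4, -8) + C(-13)) = (19*(-1/2))*(4 + 13) = -19/2*17 = -323/2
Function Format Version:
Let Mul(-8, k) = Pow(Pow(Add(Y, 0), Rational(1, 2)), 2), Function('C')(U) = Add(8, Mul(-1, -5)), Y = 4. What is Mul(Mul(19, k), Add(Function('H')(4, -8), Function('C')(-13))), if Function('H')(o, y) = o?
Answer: Rational(-323, 2) ≈ -161.50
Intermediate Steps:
Function('C')(U) = 13 (Function('C')(U) = Add(8, 5) = 13)
k = Rational(-1, 2) (k = Mul(Rational(-1, 8), Pow(Pow(Add(4, 0), Rational(1, 2)), 2)) = Mul(Rational(-1, 8), Pow(Pow(4, Rational(1, 2)), 2)) = Mul(Rational(-1, 8), Pow(2, 2)) = Mul(Rational(-1, 8), 4) = Rational(-1, 2) ≈ -0.50000)
Mul(Mul(19, k), Add(Function('H')(4, -8), Function('C')(-13))) = Mul(Mul(19, Rational(-1, 2)), Add(4, 13)) = Mul(Rational(-19, 2), 17) = Rational(-323, 2)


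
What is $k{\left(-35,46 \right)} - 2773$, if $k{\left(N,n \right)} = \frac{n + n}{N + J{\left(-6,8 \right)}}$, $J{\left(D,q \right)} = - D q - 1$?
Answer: $- \frac{8296}{3} \approx -2765.3$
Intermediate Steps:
$J{\left(D,q \right)} = -1 - D q$ ($J{\left(D,q \right)} = - D q - 1 = -1 - D q$)
$k{\left(N,n \right)} = \frac{2 n}{47 + N}$ ($k{\left(N,n \right)} = \frac{n + n}{N - \left(1 - 48\right)} = \frac{2 n}{N + \left(-1 + 48\right)} = \frac{2 n}{N + 47} = \frac{2 n}{47 + N}$)
$k{\left(-35,46 \right)} - 2773 = 2 \cdot 46 \frac{1}{47 - 35} - 2773 = 2 \cdot 46 \cdot \frac{1}{12} - 2773 = \frac{23}{3} - 2773 = - \frac{8296}{3}$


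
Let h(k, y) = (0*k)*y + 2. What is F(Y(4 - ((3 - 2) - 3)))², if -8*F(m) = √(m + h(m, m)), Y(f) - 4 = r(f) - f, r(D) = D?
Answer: 3/32 ≈ 0.093750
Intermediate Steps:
h(k, y) = 2 (h(k, y) = 0*y + 2 = 0 + 2 = 2)
Y(f) = 4 (Y(f) = 4 + (f - f) = 4 + 0 = 4)
F(m) = -√(2 + m)/8 (F(m) = -√(m + 2)/8 = -√(2 + m)/8)
F(Y(4 - ((3 - 2) - 3)))² = (-√(2 + 4)/8)² = (-√6/8)² = 3/32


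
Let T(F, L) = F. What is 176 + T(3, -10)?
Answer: 179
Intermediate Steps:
176 + T(3, -10) = 176 + 3 = 179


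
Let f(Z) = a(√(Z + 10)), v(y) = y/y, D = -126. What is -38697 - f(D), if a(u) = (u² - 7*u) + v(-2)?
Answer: -38582 + 14*I*√29 ≈ -38582.0 + 75.392*I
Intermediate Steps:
v(y) = 1
a(u) = 1 + u² - 7*u (a(u) = (u² - 7*u) + 1 = 1 + u² - 7*u)
f(Z) = 11 + Z - 7*√(10 + Z) (f(Z) = 1 + (√(Z + 10))² - 7*√(Z + 10) = 1 + (√(10 + Z))² - 7*√(10 + Z) = 1 + (10 + Z) - 7*√(10 + Z) = 11 + Z - 7*√(10 + Z))
-38697 - f(D) = -38697 - (11 - 126 - 7*√(10 - 126)) = -38697 - (11 - 126 - 14*I*√29) = -38697 - (-115 - 14*I*√29) = -38697 + (115 + 14*I*√29) = -38582 + 14*I*√29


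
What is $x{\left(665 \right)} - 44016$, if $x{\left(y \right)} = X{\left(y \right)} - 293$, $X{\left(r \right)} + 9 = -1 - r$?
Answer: $-44984$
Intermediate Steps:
$X{\left(r \right)} = -10 - r$ ($X{\left(r \right)} = -9 - \left(1 + r\right) = -10 - r$)
$x{\left(y \right)} = -303 - y$ ($x{\left(y \right)} = \left(-10 - y\right) - 293 = -303 - y$)
$x{\left(665 \right)} - 44016 = \left(-303 - 665\right) - 44016 = -968 - 44016 = -44984$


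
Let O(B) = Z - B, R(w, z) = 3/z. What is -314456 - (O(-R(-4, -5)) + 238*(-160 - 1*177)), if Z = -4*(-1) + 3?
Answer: -1171282/5 ≈ -2.3426e+5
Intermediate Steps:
Z = 7 (Z = 4 + 3 = 7)
O(B) = 7 - B
-314456 - (O(-R(-4, -5)) + 238*(-160 - 1*177)) = -314456 - ((7 - (-1)*3/(-5)) + 238*(-160 - 1*177)) = -314456 - ((7 - (-1)*3*(-⅕)) + 238*(-160 - 177)) = -314456 - ((7 - (-1)*(-3)/5) + 238*(-337)) = -314456 - ((7 - 1*⅗) - 80206) = -314456 - ((7 - ⅗) - 80206) = -314456 - (32/5 - 80206) = -314456 - 1*(-400998/5) = -314456 + 400998/5 = -1171282/5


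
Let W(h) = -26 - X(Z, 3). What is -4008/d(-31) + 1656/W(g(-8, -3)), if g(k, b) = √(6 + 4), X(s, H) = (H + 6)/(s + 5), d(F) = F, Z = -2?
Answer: 64896/899 ≈ 72.187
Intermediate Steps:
X(s, H) = (6 + H)/(5 + s)
g(k, b) = √10
W(h) = -29 (W(h) = -26 - (6 + 3)/(5 - 2) = -26 - 9/3 = -26 - 1*3 = -26 - 3 = -29)
-4008/d(-31) + 1656/W(g(-8, -3)) = -4008/(-31) + 1656/(-29) = -4008*(-1/31) + 1656*(-1/29) = 4008/31 - 1656/29 = 64896/899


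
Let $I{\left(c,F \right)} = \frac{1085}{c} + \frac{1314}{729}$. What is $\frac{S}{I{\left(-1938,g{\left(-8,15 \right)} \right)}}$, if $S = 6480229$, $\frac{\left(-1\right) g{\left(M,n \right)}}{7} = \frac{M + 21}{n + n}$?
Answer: $\frac{339084462654}{65021} \approx 5.215 \cdot 10^{6}$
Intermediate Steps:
$g{\left(M,n \right)} = - \frac{7 \left(21 + M\right)}{2 n}$ ($g{\left(M,n \right)} = - 7 \frac{M + 21}{n + n} = - 7 \frac{21 + M}{2 n} = - \frac{7 \left(21 + M\right)}{2 n}$)
$I{\left(c,F \right)} = \frac{146}{81} + \frac{1085}{c}$ ($I{\left(c,F \right)} = \frac{1085}{c} + 1314 \cdot \frac{1}{729} = \frac{1085}{c} + \frac{146}{81} = \frac{146}{81} + \frac{1085}{c}$)
$\frac{S}{I{\left(-1938,g{\left(-8,15 \right)} \right)}} = \frac{6480229}{\frac{146}{81} + \frac{1085}{-1938}} = \frac{6480229}{\frac{146}{81} + 1085 \left(- \frac{1}{1938}\right)} = \frac{6480229}{\frac{146}{81} - \frac{1085}{1938}} = \frac{6480229}{\frac{65021}{52326}} = 6480229 \cdot \frac{52326}{65021} = \frac{339084462654}{65021}$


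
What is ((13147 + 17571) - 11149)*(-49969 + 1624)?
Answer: -946063305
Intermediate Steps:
((13147 + 17571) - 11149)*(-49969 + 1624) = (30718 - 11149)*(-48345) = 19569*(-48345) = -946063305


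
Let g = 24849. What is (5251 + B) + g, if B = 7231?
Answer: 37331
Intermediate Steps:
(5251 + B) + g = (5251 + 7231) + 24849 = 12482 + 24849 = 37331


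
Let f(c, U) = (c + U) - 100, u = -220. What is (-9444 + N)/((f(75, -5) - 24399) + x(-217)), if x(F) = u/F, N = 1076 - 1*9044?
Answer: 3778404/5300873 ≈ 0.71279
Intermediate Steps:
f(c, U) = -100 + U + c (f(c, U) = (U + c) - 100 = -100 + U + c)
N = -7968 (N = 1076 - 9044 = -7968)
x(F) = -220/F
(-9444 + N)/((f(75, -5) - 24399) + x(-217)) = (-9444 - 7968)/(((-100 - 5 + 75) - 24399) - 220/(-217)) = -17412/((-30 - 24399) - 220*(-1/217)) = -17412/(-24429 + 220/217) = -17412/(-5300873/217) = -17412*(-217/5300873) = 3778404/5300873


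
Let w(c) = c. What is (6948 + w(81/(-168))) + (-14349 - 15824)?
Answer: -1300627/56 ≈ -23225.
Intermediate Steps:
(6948 + w(81/(-168))) + (-14349 - 15824) = (6948 + 81/(-168)) + (-14349 - 15824) = (6948 + 81*(-1/168)) - 30173 = (6948 - 27/56) - 30173 = 389061/56 - 30173 = -1300627/56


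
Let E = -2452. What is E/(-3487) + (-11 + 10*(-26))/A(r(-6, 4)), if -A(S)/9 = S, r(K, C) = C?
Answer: 1033249/125532 ≈ 8.2310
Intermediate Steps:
A(S) = -9*S
E/(-3487) + (-11 + 10*(-26))/A(r(-6, 4)) = -2452/(-3487) + (-11 + 10*(-26))/((-9*4)) = -2452*(-1/3487) + (-11 - 260)/(-36) = 2452/3487 - 271*(-1/36) = 2452/3487 + 271/36 = 1033249/125532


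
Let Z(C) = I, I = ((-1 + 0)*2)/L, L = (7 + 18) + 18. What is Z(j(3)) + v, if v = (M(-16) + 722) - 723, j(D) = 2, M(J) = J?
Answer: -733/43 ≈ -17.047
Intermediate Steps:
L = 43 (L = 25 + 18 = 43)
I = -2/43 (I = ((-1 + 0)*2)/43 = -1*2*(1/43) = -2*1/43 = -2/43 ≈ -0.046512)
Z(C) = -2/43
v = -17 (v = (-16 + 722) - 723 = 706 - 723 = -17)
Z(j(3)) + v = -2/43 - 17 = -733/43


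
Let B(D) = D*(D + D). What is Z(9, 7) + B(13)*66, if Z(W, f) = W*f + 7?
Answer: 22378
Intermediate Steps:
Z(W, f) = 7 + W*f
B(D) = 2*D² (B(D) = D*(2*D) = 2*D²)
Z(9, 7) + B(13)*66 = (7 + 9*7) + (2*13²)*66 = (7 + 63) + (2*169)*66 = 70 + 338*66 = 70 + 22308 = 22378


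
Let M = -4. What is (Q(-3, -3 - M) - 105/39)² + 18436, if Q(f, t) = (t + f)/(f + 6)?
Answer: 28058317/1521 ≈ 18447.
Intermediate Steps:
Q(f, t) = (f + t)/(6 + f)
(Q(-3, -3 - M) - 105/39)² + 18436 = ((-3 + (-3 - 1*(-4)))/(6 - 3) - 105/39)² + 18436 = ((-3 + (-3 + 4))/3 - 105*1/39)² + 18436 = ((-3 + 1)/3 - 35/13)² + 18436 = ((⅓)*(-2) - 35/13)² + 18436 = (-⅔ - 35/13)² + 18436 = (-131/39)² + 18436 = 17161/1521 + 18436 = 28058317/1521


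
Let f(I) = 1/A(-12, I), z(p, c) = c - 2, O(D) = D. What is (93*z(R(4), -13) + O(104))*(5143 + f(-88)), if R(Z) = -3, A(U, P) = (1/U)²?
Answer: -6825517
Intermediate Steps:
A(U, P) = U⁻²
z(p, c) = -2 + c
f(I) = 144 (f(I) = 1/((-12)⁻²) = 1/(1/144) = 144)
(93*z(R(4), -13) + O(104))*(5143 + f(-88)) = (93*(-2 - 13) + 104)*(5143 + 144) = (93*(-15) + 104)*5287 = (-1395 + 104)*5287 = -1291*5287 = -6825517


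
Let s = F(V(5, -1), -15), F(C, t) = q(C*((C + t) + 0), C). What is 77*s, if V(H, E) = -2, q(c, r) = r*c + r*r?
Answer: -4928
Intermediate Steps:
q(c, r) = r**2 + c*r (q(c, r) = c*r + r**2 = r**2 + c*r)
F(C, t) = C*(C + C*(C + t)) (F(C, t) = C*(C*((C + t) + 0) + C) = C*(C*(C + t) + C) = C*(C + C*(C + t)))
s = -64 (s = (-2)**2*(1 - 2 - 15) = 4*(-16) = -64)
77*s = 77*(-64) = -4928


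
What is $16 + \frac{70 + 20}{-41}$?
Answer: $\frac{566}{41} \approx 13.805$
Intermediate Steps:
$16 + \frac{70 + 20}{-41} = 16 - \frac{90}{41} = \frac{566}{41}$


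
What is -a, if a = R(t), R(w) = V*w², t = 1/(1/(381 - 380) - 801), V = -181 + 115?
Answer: 33/320000 ≈ 0.00010312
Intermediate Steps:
V = -66
t = -1/800 (t = 1/(1/1 - 801) = 1/(1 - 801) = 1/(-800) = -1/800 ≈ -0.0012500)
R(w) = -66*w²
a = -33/320000 (a = -66*(-1/800)² = -66*1/640000 = -33/320000 ≈ -0.00010312)
-a = -1*(-33/320000) = 33/320000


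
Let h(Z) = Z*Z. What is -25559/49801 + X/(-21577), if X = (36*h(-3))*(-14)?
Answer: -325589207/1074556177 ≈ -0.30300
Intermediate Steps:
h(Z) = Z²
X = -4536 (X = (36*(-3)²)*(-14) = (36*9)*(-14) = 324*(-14) = -4536)
-25559/49801 + X/(-21577) = -25559/49801 - 4536/(-21577) = -25559*1/49801 - 4536*(-1/21577) = -25559/49801 + 4536/21577 = -325589207/1074556177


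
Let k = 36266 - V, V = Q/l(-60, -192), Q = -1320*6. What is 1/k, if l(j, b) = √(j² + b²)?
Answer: 5095373/184788579418 - 165*√281/92394289709 ≈ 2.7544e-5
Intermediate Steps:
l(j, b) = √(b² + j²)
Q = -7920
V = -660*√281/281 (V = -7920/√((-192)² + (-60)²) = -7920/√(36864 + 3600) = -7920*√281/3372 = -660*√281/281 ≈ -39.372)
k = 36266 + 660*√281/281 (k = 36266 - (-660)*√281/281 = 36266 + 660*√281/281 ≈ 36305.)
1/k = 1/(36266 + 660*√281/281)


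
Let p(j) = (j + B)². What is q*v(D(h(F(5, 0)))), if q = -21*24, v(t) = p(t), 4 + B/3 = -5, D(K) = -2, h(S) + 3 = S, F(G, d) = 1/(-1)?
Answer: -423864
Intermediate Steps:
F(G, d) = -1
h(S) = -3 + S
B = -27 (B = -12 + 3*(-5) = -12 - 15 = -27)
p(j) = (-27 + j)² (p(j) = (j - 27)² = (-27 + j)²)
v(t) = (-27 + t)²
q = -504
q*v(D(h(F(5, 0)))) = -504*(-27 - 2)² = -504*(-29)² = -504*841 = -423864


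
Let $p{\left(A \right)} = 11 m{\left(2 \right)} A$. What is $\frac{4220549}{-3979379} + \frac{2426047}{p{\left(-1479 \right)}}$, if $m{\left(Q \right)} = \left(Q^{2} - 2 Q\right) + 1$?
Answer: $- \frac{9722824596494}{64740516951} \approx -150.18$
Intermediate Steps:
$m{\left(Q \right)} = 1 + Q^{2} - 2 Q$
$p{\left(A \right)} = 11 A$ ($p{\left(A \right)} = 11 \left(1 + 2^{2} - 4\right) A = 11 \left(1 + 4 - 4\right) A = 11 \cdot 1 A = 11 A$)
$\frac{4220549}{-3979379} + \frac{2426047}{p{\left(-1479 \right)}} = \frac{4220549}{-3979379} + \frac{2426047}{11 \left(-1479\right)} = 4220549 \left(- \frac{1}{3979379}\right) + \frac{2426047}{-16269} = - \frac{4220549}{3979379} + 2426047 \left(- \frac{1}{16269}\right) = - \frac{4220549}{3979379} - \frac{2426047}{16269} = - \frac{9722824596494}{64740516951}$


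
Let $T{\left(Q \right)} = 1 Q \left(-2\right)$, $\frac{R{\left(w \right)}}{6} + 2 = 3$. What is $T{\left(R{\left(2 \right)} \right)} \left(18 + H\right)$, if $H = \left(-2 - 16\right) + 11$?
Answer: $-132$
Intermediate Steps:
$R{\left(w \right)} = 6$ ($R{\left(w \right)} = -12 + 6 \cdot 3 = -12 + 18 = 6$)
$H = -7$ ($H = -18 + 11 = -7$)
$T{\left(Q \right)} = - 2 Q$ ($T{\left(Q \right)} = Q \left(-2\right) = - 2 Q$)
$T{\left(R{\left(2 \right)} \right)} \left(18 + H\right) = \left(-2\right) 6 \left(18 - 7\right) = \left(-12\right) 11 = -132$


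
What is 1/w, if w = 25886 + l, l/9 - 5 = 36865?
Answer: 1/357716 ≈ 2.7955e-6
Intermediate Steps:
l = 331830 (l = 45 + 9*36865 = 45 + 331785 = 331830)
w = 357716 (w = 25886 + 331830 = 357716)
1/w = 1/357716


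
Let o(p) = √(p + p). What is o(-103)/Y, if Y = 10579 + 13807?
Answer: I*√206/24386 ≈ 0.00058856*I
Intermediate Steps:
Y = 24386
o(p) = √2*√p (o(p) = √(2*p) = √2*√p)
o(-103)/Y = (√2*√(-103))/24386 = (√2*(I*√103))*(1/24386) = (I*√206)*(1/24386) = I*√206/24386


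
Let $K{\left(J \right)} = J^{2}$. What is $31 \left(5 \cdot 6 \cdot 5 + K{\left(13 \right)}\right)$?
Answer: $9889$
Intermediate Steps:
$31 \left(5 \cdot 6 \cdot 5 + K{\left(13 \right)}\right) = 31 \left(5 \cdot 6 \cdot 5 + 13^{2}\right) = 31 \left(30 \cdot 5 + 169\right) = 31 \left(150 + 169\right) = 31 \cdot 319 = 9889$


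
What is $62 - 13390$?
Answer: $-13328$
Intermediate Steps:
$62 - 13390 = -13328$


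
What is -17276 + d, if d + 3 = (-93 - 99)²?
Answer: 19585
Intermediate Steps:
d = 36861 (d = -3 + (-93 - 99)² = -3 + (-192)² = -3 + 36864 = 36861)
-17276 + d = -17276 + 36861 = 19585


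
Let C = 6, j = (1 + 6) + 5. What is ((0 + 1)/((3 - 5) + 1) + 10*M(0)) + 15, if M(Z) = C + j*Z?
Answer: 74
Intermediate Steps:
j = 12 (j = 7 + 5 = 12)
M(Z) = 6 + 12*Z
((0 + 1)/((3 - 5) + 1) + 10*M(0)) + 15 = ((0 + 1)/((3 - 5) + 1) + 10*(6 + 12*0)) + 15 = (1/(-2 + 1) + 10*(6 + 0)) + 15 = (1/(-1) + 10*6) + 15 = (1*(-1) + 60) + 15 = (-1 + 60) + 15 = 59 + 15 = 74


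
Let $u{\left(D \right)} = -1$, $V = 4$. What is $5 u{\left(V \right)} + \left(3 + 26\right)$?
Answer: $24$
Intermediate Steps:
$5 u{\left(V \right)} + \left(3 + 26\right) = 5 \left(-1\right) + \left(3 + 26\right) = -5 + 29 = 24$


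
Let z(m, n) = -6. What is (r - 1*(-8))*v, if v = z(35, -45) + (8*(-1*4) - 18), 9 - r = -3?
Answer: -1120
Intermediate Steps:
r = 12 (r = 9 - 1*(-3) = 9 + 3 = 12)
v = -56 (v = -6 + (8*(-1*4) - 18) = -6 + (8*(-4) - 18) = -6 + (-32 - 18) = -6 - 50 = -56)
(r - 1*(-8))*v = (12 - 1*(-8))*(-56) = (12 + 8)*(-56) = 20*(-56) = -1120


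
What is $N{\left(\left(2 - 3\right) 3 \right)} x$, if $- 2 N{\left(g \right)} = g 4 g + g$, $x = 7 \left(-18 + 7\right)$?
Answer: $\frac{2541}{2} \approx 1270.5$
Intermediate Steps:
$x = -77$ ($x = 7 \left(-11\right) = -77$)
$N{\left(g \right)} = - 2 g^{2} - \frac{g}{2}$ ($N{\left(g \right)} = - \frac{g 4 g + g}{2} = - \frac{4 g g + g}{2} = - \frac{4 g^{2} + g}{2} = - \frac{g + 4 g^{2}}{2} = - 2 g^{2} - \frac{g}{2}$)
$N{\left(\left(2 - 3\right) 3 \right)} x = - \frac{\left(2 - 3\right) 3 \left(1 + 4 \left(2 - 3\right) 3\right)}{2} \left(-77\right) = - \frac{\left(-1\right) 3 \left(1 + 4 \left(\left(-1\right) 3\right)\right)}{2} \left(-77\right) = \left(- \frac{1}{2}\right) \left(-3\right) \left(1 + 4 \left(-3\right)\right) \left(-77\right) = \left(- \frac{1}{2}\right) \left(-3\right) \left(1 - 12\right) \left(-77\right) = \left(- \frac{1}{2}\right) \left(-3\right) \left(-11\right) \left(-77\right) = \left(- \frac{33}{2}\right) \left(-77\right) = \frac{2541}{2}$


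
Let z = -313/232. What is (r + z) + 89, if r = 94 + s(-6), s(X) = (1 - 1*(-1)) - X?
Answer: 43999/232 ≈ 189.65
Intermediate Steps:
s(X) = 2 - X (s(X) = (1 + 1) - X = 2 - X)
z = -313/232 (z = -313*1/232 = -313/232 ≈ -1.3491)
r = 102 (r = 94 + (2 - 1*(-6)) = 94 + (2 + 6) = 94 + 8 = 102)
(r + z) + 89 = (102 - 313/232) + 89 = 23351/232 + 89 = 43999/232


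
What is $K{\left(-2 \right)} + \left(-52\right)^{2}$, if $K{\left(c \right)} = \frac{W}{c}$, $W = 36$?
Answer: $2686$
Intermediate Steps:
$K{\left(c \right)} = \frac{36}{c}$
$K{\left(-2 \right)} + \left(-52\right)^{2} = \frac{36}{-2} + \left(-52\right)^{2} = 36 \left(- \frac{1}{2}\right) + 2704 = -18 + 2704 = 2686$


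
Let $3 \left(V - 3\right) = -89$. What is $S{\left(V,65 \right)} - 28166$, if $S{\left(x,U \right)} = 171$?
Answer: $-27995$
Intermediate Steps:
$V = - \frac{80}{3}$ ($V = 3 + \frac{1}{3} \left(-89\right) = 3 - \frac{89}{3} = - \frac{80}{3} \approx -26.667$)
$S{\left(V,65 \right)} - 28166 = 171 - 28166 = -27995$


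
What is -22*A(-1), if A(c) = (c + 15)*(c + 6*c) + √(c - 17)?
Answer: 2156 - 66*I*√2 ≈ 2156.0 - 93.338*I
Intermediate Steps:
A(c) = √(-17 + c) + 7*c*(15 + c) (A(c) = (15 + c)*(7*c) + √(-17 + c) = 7*c*(15 + c) + √(-17 + c) = √(-17 + c) + 7*c*(15 + c))
-22*A(-1) = -22*(√(-17 - 1) + 7*(-1)² + 105*(-1)) = -22*(√(-18) + 7*1 - 105) = -22*(3*I*√2 + 7 - 105) = -22*(-98 + 3*I*√2) = 2156 - 66*I*√2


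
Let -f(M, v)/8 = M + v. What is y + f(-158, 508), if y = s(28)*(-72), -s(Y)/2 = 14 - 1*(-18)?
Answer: 1808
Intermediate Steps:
s(Y) = -64 (s(Y) = -2*(14 - 1*(-18)) = -2*(14 + 18) = -2*32 = -64)
y = 4608 (y = -64*(-72) = 4608)
f(M, v) = -8*M - 8*v (f(M, v) = -8*(M + v) = -8*M - 8*v)
y + f(-158, 508) = 4608 + (-8*(-158) - 8*508) = 4608 + (1264 - 4064) = 4608 - 2800 = 1808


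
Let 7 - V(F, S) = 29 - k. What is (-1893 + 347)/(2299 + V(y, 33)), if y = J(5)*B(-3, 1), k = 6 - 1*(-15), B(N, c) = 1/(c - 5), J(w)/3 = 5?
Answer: -773/1149 ≈ -0.67276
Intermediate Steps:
J(w) = 15 (J(w) = 3*5 = 15)
B(N, c) = 1/(-5 + c)
k = 21 (k = 6 + 15 = 21)
y = -15/4 (y = 15/(-5 + 1) = 15/(-4) = 15*(-¼) = -15/4 ≈ -3.7500)
V(F, S) = -1 (V(F, S) = 7 - (29 - 1*21) = 7 - (29 - 21) = 7 - 1*8 = 7 - 8 = -1)
(-1893 + 347)/(2299 + V(y, 33)) = (-1893 + 347)/(2299 - 1) = -1546/2298 = -1546*1/2298 = -773/1149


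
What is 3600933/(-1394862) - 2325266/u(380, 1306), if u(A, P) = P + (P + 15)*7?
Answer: -156258372821/700951366 ≈ -222.92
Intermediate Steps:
u(A, P) = 105 + 8*P (u(A, P) = P + (15 + P)*7 = P + (105 + 7*P) = 105 + 8*P)
3600933/(-1394862) - 2325266/u(380, 1306) = 3600933/(-1394862) - 2325266/(105 + 8*1306) = 3600933*(-1/1394862) - 2325266/(105 + 10448) = -171473/66422 - 2325266/10553 = -156258372821/700951366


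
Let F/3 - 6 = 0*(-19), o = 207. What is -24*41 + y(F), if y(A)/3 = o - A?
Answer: -417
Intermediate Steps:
F = 18 (F = 18 + 3*(0*(-19)) = 18 + 3*0 = 18 + 0 = 18)
y(A) = 621 - 3*A (y(A) = 3*(207 - A) = 621 - 3*A)
-24*41 + y(F) = -24*41 + (621 - 3*18) = -984 + (621 - 54) = -984 + 567 = -417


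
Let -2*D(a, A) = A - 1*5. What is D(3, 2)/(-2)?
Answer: -¾ ≈ -0.75000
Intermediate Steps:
D(a, A) = 5/2 - A/2 (D(a, A) = -(A - 1*5)/2 = -(A - 5)/2 = -(-5 + A)/2 = 5/2 - A/2)
D(3, 2)/(-2) = (5/2 - ½*2)/(-2) = (5/2 - 1)*(-½) = (3/2)*(-½) = -¾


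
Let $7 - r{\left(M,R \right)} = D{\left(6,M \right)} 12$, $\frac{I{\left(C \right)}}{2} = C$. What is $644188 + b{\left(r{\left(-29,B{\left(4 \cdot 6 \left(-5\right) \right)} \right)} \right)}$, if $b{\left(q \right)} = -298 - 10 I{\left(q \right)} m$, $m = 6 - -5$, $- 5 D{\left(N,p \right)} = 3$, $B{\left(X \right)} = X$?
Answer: $640766$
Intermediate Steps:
$D{\left(N,p \right)} = - \frac{3}{5}$ ($D{\left(N,p \right)} = \left(- \frac{1}{5}\right) 3 = - \frac{3}{5}$)
$I{\left(C \right)} = 2 C$
$m = 11$ ($m = 6 + 5 = 11$)
$r{\left(M,R \right)} = \frac{71}{5}$ ($r{\left(M,R \right)} = 7 - \left(- \frac{3}{5}\right) 12 = 7 - - \frac{36}{5} = 7 + \frac{36}{5} = \frac{71}{5}$)
$b{\left(q \right)} = -298 - 220 q$ ($b{\left(q \right)} = -298 - 10 \cdot 2 q 11 = -298 - 20 q 11 = -298 - 220 q$)
$644188 + b{\left(r{\left(-29,B{\left(4 \cdot 6 \left(-5\right) \right)} \right)} \right)} = 644188 - 3422 = 640766$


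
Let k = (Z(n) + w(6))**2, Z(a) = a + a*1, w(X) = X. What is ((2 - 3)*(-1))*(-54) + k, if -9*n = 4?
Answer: -2258/81 ≈ -27.877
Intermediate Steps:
n = -4/9 (n = -1/9*4 = -4/9 ≈ -0.44444)
Z(a) = 2*a (Z(a) = a + a = 2*a)
k = 2116/81 (k = (2*(-4/9) + 6)**2 = (-8/9 + 6)**2 = (46/9)**2 = 2116/81 ≈ 26.123)
((2 - 3)*(-1))*(-54) + k = ((2 - 3)*(-1))*(-54) + 2116/81 = -1*(-1)*(-54) + 2116/81 = 1*(-54) + 2116/81 = -54 + 2116/81 = -2258/81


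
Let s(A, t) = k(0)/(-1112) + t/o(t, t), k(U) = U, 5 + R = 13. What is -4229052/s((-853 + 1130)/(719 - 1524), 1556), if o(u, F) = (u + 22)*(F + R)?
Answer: -2609316625896/389 ≈ -6.7078e+9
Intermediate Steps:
R = 8 (R = -5 + 13 = 8)
o(u, F) = (8 + F)*(22 + u) (o(u, F) = (u + 22)*(F + 8) = (22 + u)*(8 + F) = (8 + F)*(22 + u))
s(A, t) = t/(176 + t**2 + 30*t) (s(A, t) = 0/(-1112) + t/(176 + 8*t + 22*t + t*t) = 0*(-1/1112) + t/(176 + 8*t + 22*t + t**2) = 0 + t/(176 + t**2 + 30*t) = t/(176 + t**2 + 30*t))
-4229052/s((-853 + 1130)/(719 - 1524), 1556) = -4229052/(1556/(176 + 1556**2 + 30*1556)) = -4229052/(1556/(176 + 2421136 + 46680)) = -4229052/(1556/2467992) = -4229052/(1556*(1/2467992)) = -4229052/389/616998 = -4229052*616998/389 = -2609316625896/389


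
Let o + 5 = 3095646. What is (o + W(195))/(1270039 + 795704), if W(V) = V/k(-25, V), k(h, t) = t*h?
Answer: 25797008/17214525 ≈ 1.4986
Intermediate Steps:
k(h, t) = h*t
o = 3095641 (o = -5 + 3095646 = 3095641)
W(V) = -1/25 (W(V) = V/((-25*V)) = V*(-1/(25*V)) = -1/25)
(o + W(195))/(1270039 + 795704) = (3095641 - 1/25)/(1270039 + 795704) = (77391024/25)/2065743 = (77391024/25)*(1/2065743) = 25797008/17214525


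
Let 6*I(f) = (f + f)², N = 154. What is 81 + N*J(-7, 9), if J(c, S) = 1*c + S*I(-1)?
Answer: -73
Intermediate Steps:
I(f) = 2*f²/3 (I(f) = (f + f)²/6 = (2*f)²/6 = (4*f²)/6 = 2*f²/3)
J(c, S) = c + 2*S/3 (J(c, S) = 1*c + S*((⅔)*(-1)²) = c + S*((⅔)*1) = c + S*(⅔) = c + 2*S/3)
81 + N*J(-7, 9) = 81 + 154*(-7 + (⅔)*9) = 81 + 154*(-7 + 6) = 81 + 154*(-1) = 81 - 154 = -73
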